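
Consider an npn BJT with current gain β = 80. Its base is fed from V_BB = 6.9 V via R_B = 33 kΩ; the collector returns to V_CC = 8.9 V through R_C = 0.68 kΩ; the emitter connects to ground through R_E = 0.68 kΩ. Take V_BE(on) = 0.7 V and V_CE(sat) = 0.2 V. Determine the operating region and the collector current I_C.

Assume active. Base-emitter loop: I_B = (V_BB − V_BE)/(R_B + (β+1)R_E) = (6.9 − 0.7)/(33 + 81×0.68) = 0.0704 mA.
I_C = β·I_B = 80×0.0704 = 5.63 mA.
V_CE = V_CC − I_C·R_C − I_E·R_E = 8.9 − 5.63×0.68 − 5.7×0.68 = 1.19 V > V_CE(sat), so the active-region assumption holds.

active; I_C ≈ 5.6 mA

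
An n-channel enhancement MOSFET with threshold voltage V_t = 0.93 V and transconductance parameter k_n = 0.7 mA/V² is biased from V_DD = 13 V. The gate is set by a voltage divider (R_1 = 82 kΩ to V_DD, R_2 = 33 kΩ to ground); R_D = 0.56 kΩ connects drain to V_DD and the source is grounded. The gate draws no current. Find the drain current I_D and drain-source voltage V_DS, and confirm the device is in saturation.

V_G = V_DD·R_2/(R_1+R_2) = 13×33/115 = 3.73 V. With the source grounded, V_GS = V_G = 3.73 V.
Assume saturation: I_D = (k_n/2)(V_GS − V_t)² = (0.7/2)×(3.73 − 0.93)² = 0.35×2.8² = 2.74 mA.
V_DS = V_DD − I_D·R_D = 13 − 2.74×0.56 = 11.5 V.
Saturation requires V_DS ≥ V_GS − V_t = 2.8 V; 11.5 ≥ 2.8 ✓.

I_D ≈ 2.7 mA, V_DS ≈ 11 V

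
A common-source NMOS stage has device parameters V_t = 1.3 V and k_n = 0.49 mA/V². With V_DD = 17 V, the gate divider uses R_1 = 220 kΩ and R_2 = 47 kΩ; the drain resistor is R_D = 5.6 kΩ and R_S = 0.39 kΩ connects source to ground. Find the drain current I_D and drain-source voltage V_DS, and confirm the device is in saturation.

I_D ≈ 0.54 mA, V_DS ≈ 14 V

V_G = V_DD·R_2/(R_1+R_2) = 17×47/267 = 2.99 V.
Assume saturation: I_D = (k_n/2)(V_GS − V_t)² with V_GS = V_G − I_D·R_S = 2.99 − 0.39·I_D.
Substituting gives 0.0373·I_D² − 1.32·I_D + 0.702 = 0, with roots I_D = 0.538 or 35 mA.
The root I_D = 35 mA gives V_GS = -10.6 V ≤ V_t, so take I_D = 0.538 mA.
Then V_GS = 2.78 V and V_DS = V_DD − I_D(R_D+R_S) = 17 − 0.538×5.99 = 13.8 V.
Saturation requires V_DS ≥ V_GS − V_t = 1.48 V; 13.8 ≥ 1.48 ✓.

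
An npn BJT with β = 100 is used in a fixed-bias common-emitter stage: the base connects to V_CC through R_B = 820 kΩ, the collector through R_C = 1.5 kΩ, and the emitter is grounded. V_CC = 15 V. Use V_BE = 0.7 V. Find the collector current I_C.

I_C ≈ 1.7 mA

Base loop: V_CC = I_B·R_B + V_BE, so I_B = (15 − 0.7)/820 kΩ = 0.0174 mA.
In the active region I_C = β·I_B = 100 × 0.0174 = 1.74 mA.
Collector loop: V_CE = V_CC − I_C·R_C = 15 − 1.74×1.5 = 12.4 V.
Since V_CE = 12.4 V > V_CE(sat) ≈ 0.2 V, the transistor is in the active region as assumed.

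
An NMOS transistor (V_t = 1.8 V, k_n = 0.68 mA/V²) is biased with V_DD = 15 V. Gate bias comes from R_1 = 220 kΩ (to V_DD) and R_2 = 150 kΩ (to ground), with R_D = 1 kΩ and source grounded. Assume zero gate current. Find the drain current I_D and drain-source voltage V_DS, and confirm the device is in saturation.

V_G = V_DD·R_2/(R_1+R_2) = 15×150/370 = 6.08 V. With the source grounded, V_GS = V_G = 6.08 V.
Assume saturation: I_D = (k_n/2)(V_GS − V_t)² = (0.68/2)×(6.08 − 1.8)² = 0.34×4.28² = 6.23 mA.
V_DS = V_DD − I_D·R_D = 15 − 6.23×1 = 8.77 V.
Saturation requires V_DS ≥ V_GS − V_t = 4.28 V; 8.77 ≥ 4.28 ✓.

I_D ≈ 6.2 mA, V_DS ≈ 8.8 V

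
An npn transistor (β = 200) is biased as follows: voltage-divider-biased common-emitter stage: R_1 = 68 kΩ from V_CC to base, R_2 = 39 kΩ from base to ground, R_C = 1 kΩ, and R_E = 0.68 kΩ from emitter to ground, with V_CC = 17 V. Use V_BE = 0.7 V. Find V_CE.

V_CE ≈ 5.5 V

Thevenize the base divider: V_Th = V_CC·R_2/(R_1+R_2) = 17×39/107 = 6.2 V, R_Th = R_1‖R_2 = 24.8 kΩ.
Base-emitter loop: V_Th = I_B·R_Th + V_BE + (β+1)I_B·R_E, so I_B = (6.2 − 0.7) / (24.8 + 201×0.68) = 0.034 mA.
I_C = β·I_B = 200×0.034 = 6.81 mA, and I_E = (β+1)I_B = 6.84 mA.
V_CE = V_CC − I_C·R_C − I_E·R_E = 17 − 6.81×1 − 6.84×0.68 = 5.54 V.
V_CE = 5.54 V > 0.2 V confirms active-region operation.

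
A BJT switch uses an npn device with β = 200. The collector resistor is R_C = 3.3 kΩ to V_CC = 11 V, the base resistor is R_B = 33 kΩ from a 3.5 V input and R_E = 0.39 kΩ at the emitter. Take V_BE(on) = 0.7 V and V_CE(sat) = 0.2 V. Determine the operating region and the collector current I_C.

Assume active: I_B = (3.5 − 0.7)/(33 + 201×0.39) = 0.0251 mA, I_C = β·I_B = 5.03 mA.
Then V_CE = 11 − 5.03×3.3 − 5.05×0.39 = -7.56 V < 0.2 V — the active assumption fails.
Re-solve with V_CE = 0.2 V. KCL at the emitter: V_E/R_E = (V_BB−0.7−V_E)/R_B + (V_CC−0.2−V_E)/R_C, giving V_E = 1.16 V.
I_C = (V_CC − 0.2 − V_E)/R_C = (10.8 − 1.16)/3.3 = 2.92 mA.
Check: I_B = (2.8 − 1.16)/33 = 0.0497 mA, and β·I_B = 9.95 mA > I_C, confirming saturation.

saturation; I_C ≈ 2.9 mA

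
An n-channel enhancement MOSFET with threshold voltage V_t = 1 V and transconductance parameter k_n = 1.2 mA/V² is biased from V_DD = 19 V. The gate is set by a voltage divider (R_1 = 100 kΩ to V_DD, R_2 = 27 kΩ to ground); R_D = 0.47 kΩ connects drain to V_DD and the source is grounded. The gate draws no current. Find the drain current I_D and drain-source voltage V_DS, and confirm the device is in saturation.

I_D ≈ 5.5 mA, V_DS ≈ 16 V

V_G = V_DD·R_2/(R_1+R_2) = 19×27/127 = 4.04 V. With the source grounded, V_GS = V_G = 4.04 V.
Assume saturation: I_D = (k_n/2)(V_GS − V_t)² = (1.2/2)×(4.04 − 1)² = 0.6×3.04² = 5.54 mA.
V_DS = V_DD − I_D·R_D = 19 − 5.54×0.47 = 16.4 V.
Saturation requires V_DS ≥ V_GS − V_t = 3.04 V; 16.4 ≥ 3.04 ✓.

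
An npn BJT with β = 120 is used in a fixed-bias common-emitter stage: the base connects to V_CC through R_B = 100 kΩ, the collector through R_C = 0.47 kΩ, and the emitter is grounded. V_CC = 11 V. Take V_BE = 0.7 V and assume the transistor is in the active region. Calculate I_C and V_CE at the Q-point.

I_C ≈ 12 mA, V_CE ≈ 5.2 V

Base loop: V_CC = I_B·R_B + V_BE, so I_B = (11 − 0.7)/100 kΩ = 0.103 mA.
In the active region I_C = β·I_B = 120 × 0.103 = 12.4 mA.
Collector loop: V_CE = V_CC − I_C·R_C = 11 − 12.4×0.47 = 5.19 V.
Since V_CE = 5.19 V > V_CE(sat) ≈ 0.2 V, the transistor is in the active region as assumed.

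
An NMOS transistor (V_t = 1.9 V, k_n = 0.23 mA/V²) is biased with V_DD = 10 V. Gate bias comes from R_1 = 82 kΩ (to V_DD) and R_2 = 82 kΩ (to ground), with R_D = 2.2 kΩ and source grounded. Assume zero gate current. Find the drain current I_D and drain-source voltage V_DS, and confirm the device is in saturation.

V_G = V_DD·R_2/(R_1+R_2) = 10×82/164 = 5 V. With the source grounded, V_GS = V_G = 5 V.
Assume saturation: I_D = (k_n/2)(V_GS − V_t)² = (0.23/2)×(5 − 1.9)² = 0.115×3.1² = 1.11 mA.
V_DS = V_DD − I_D·R_D = 10 − 1.11×2.2 = 7.57 V.
Saturation requires V_DS ≥ V_GS − V_t = 3.1 V; 7.57 ≥ 3.1 ✓.

I_D ≈ 1.1 mA, V_DS ≈ 7.6 V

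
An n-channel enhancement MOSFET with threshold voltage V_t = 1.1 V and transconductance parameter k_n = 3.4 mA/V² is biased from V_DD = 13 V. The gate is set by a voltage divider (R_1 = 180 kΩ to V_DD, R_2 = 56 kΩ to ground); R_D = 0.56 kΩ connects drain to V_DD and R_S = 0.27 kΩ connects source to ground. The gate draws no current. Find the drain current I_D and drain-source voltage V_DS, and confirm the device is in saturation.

V_G = V_DD·R_2/(R_1+R_2) = 13×56/236 = 3.08 V.
Assume saturation: I_D = (k_n/2)(V_GS − V_t)² with V_GS = V_G − I_D·R_S = 3.08 − 0.27·I_D.
Substituting gives 0.124·I_D² − 2.82·I_D + 6.7 = 0, with roots I_D = 2.69 or 20.1 mA.
The root I_D = 20.1 mA gives V_GS = -2.34 V ≤ V_t, so take I_D = 2.69 mA.
Then V_GS = 2.36 V and V_DS = V_DD − I_D(R_D+R_S) = 13 − 2.69×0.83 = 10.8 V.
Saturation requires V_DS ≥ V_GS − V_t = 1.26 V; 10.8 ≥ 1.26 ✓.

I_D ≈ 2.7 mA, V_DS ≈ 11 V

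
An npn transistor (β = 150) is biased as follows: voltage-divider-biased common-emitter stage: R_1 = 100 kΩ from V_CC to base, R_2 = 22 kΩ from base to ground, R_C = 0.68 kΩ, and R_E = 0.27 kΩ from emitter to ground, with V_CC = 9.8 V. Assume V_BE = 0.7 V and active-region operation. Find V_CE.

Thevenize the base divider: V_Th = V_CC·R_2/(R_1+R_2) = 9.8×22/122 = 1.77 V, R_Th = R_1‖R_2 = 18 kΩ.
Base-emitter loop: V_Th = I_B·R_Th + V_BE + (β+1)I_B·R_E, so I_B = (1.77 − 0.7) / (18 + 151×0.27) = 0.0181 mA.
I_C = β·I_B = 150×0.0181 = 2.72 mA, and I_E = (β+1)I_B = 2.74 mA.
V_CE = V_CC − I_C·R_C − I_E·R_E = 9.8 − 2.72×0.68 − 2.74×0.27 = 7.21 V.
V_CE = 7.21 V > 0.2 V confirms active-region operation.

V_CE ≈ 7.2 V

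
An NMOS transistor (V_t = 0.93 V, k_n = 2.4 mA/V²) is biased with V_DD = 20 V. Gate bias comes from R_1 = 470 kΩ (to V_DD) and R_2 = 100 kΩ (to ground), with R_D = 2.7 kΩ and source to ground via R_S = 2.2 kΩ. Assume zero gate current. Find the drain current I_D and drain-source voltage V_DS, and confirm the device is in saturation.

V_G = V_DD·R_2/(R_1+R_2) = 20×100/570 = 3.51 V.
Assume saturation: I_D = (k_n/2)(V_GS − V_t)² with V_GS = V_G − I_D·R_S = 3.51 − 2.2·I_D.
Substituting gives 5.81·I_D² − 14.6·I_D + 7.98 = 0, with roots I_D = 0.801 or 1.72 mA.
The root I_D = 1.72 mA gives V_GS = -0.266 V ≤ V_t, so take I_D = 0.801 mA.
Then V_GS = 1.75 V and V_DS = V_DD − I_D(R_D+R_S) = 20 − 0.801×4.9 = 16.1 V.
Saturation requires V_DS ≥ V_GS − V_t = 0.817 V; 16.1 ≥ 0.817 ✓.

I_D ≈ 0.8 mA, V_DS ≈ 16 V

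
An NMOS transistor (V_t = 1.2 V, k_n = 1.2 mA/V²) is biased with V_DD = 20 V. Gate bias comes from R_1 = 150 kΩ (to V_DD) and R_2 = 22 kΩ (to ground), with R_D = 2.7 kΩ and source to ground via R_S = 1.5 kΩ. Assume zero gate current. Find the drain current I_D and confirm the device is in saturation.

V_G = V_DD·R_2/(R_1+R_2) = 20×22/172 = 2.56 V.
Assume saturation: I_D = (k_n/2)(V_GS − V_t)² with V_GS = V_G − I_D·R_S = 2.56 − 1.5·I_D.
Substituting gives 1.35·I_D² − 3.44·I_D + 1.11 = 0, with roots I_D = 0.377 or 2.17 mA.
The root I_D = 2.17 mA gives V_GS = -0.704 V ≤ V_t, so take I_D = 0.377 mA.
Then V_GS = 1.99 V and V_DS = V_DD − I_D(R_D+R_S) = 20 − 0.377×4.2 = 18.4 V.
Saturation requires V_DS ≥ V_GS − V_t = 0.793 V; 18.4 ≥ 0.793 ✓.

I_D ≈ 0.38 mA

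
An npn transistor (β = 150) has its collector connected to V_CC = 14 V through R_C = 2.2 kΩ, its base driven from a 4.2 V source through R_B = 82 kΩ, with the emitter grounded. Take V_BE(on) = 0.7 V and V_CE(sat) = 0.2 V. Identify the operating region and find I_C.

Assume active: I_B = (4.2 − 0.7)/82 = 0.0427 mA, giving I_C = β·I_B = 6.4 mA.
But then V_CE = 14 − 6.4×2.2 = -0.0854 V < V_CE(sat) = 0.2 V — impossible in the active region.
So the transistor is saturated. With V_CE = 0.2 V, I_C = (V_CC − 0.2)/R_C = 13.8/2.2 = 6.27 mA.
Check: β·I_B = 6.4 mA > I_C = 6.27 mA, confirming saturation.

saturation; I_C ≈ 6.3 mA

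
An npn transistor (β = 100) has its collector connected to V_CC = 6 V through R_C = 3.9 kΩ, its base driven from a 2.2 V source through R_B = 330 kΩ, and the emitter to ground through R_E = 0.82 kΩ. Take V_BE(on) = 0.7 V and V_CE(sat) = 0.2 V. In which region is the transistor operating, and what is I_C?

Assume active. Base-emitter loop: I_B = (V_BB − V_BE)/(R_B + (β+1)R_E) = (2.2 − 0.7)/(330 + 101×0.82) = 0.00363 mA.
I_C = β·I_B = 100×0.00363 = 0.363 mA.
V_CE = V_CC − I_C·R_C − I_E·R_E = 6 − 0.363×3.9 − 0.367×0.82 = 4.28 V > V_CE(sat), so the active-region assumption holds.

active; I_C ≈ 0.36 mA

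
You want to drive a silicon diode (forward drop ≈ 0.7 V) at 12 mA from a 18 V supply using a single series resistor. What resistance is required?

The resistor drops V_S − V_D = 18 − 0.7 = 17.3 V at 12 mA.
R = 17.3 V / 12 mA = 1.44 kΩ.

R ≈ 1.4 kΩ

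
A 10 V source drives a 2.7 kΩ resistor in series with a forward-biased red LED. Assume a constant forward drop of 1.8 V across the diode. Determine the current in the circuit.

KVL around the loop: 10 = V_D + I·R = 1.8 + I × 2.7 kΩ.
So I = (10 − 1.8) / 2.7 kΩ = 8.2 / 2.7 = 3.04 mA.

I ≈ 3 mA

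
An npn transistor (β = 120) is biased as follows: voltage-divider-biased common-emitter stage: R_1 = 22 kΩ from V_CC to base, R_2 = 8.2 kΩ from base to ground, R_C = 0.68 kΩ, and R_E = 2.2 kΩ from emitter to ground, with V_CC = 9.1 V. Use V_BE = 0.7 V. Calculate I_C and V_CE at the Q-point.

Thevenize the base divider: V_Th = V_CC·R_2/(R_1+R_2) = 9.1×8.2/30.2 = 2.47 V, R_Th = R_1‖R_2 = 5.97 kΩ.
Base-emitter loop: V_Th = I_B·R_Th + V_BE + (β+1)I_B·R_E, so I_B = (2.47 − 0.7) / (5.97 + 121×2.2) = 0.00651 mA.
I_C = β·I_B = 120×0.00651 = 0.781 mA, and I_E = (β+1)I_B = 0.787 mA.
V_CE = V_CC − I_C·R_C − I_E·R_E = 9.1 − 0.781×0.68 − 0.787×2.2 = 6.84 V.
V_CE = 6.84 V > 0.2 V confirms active-region operation.

I_C ≈ 0.78 mA, V_CE ≈ 6.8 V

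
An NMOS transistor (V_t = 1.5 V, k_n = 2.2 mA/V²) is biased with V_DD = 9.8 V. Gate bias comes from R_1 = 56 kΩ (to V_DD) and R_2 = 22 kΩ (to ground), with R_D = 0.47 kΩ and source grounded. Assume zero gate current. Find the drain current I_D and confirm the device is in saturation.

V_G = V_DD·R_2/(R_1+R_2) = 9.8×22/78 = 2.76 V. With the source grounded, V_GS = V_G = 2.76 V.
Assume saturation: I_D = (k_n/2)(V_GS − V_t)² = (2.2/2)×(2.76 − 1.5)² = 1.1×1.26² = 1.76 mA.
V_DS = V_DD − I_D·R_D = 9.8 − 1.76×0.47 = 8.97 V.
Saturation requires V_DS ≥ V_GS − V_t = 1.26 V; 8.97 ≥ 1.26 ✓.

I_D ≈ 1.8 mA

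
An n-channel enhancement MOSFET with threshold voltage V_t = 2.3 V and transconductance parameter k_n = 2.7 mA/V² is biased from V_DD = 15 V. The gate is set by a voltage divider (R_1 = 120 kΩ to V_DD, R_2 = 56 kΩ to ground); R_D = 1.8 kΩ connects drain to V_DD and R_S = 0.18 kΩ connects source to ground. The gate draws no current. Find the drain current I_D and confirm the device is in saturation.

V_G = V_DD·R_2/(R_1+R_2) = 15×56/176 = 4.77 V.
Assume saturation: I_D = (k_n/2)(V_GS − V_t)² with V_GS = V_G − I_D·R_S = 4.77 − 0.18·I_D.
Substituting gives 0.0437·I_D² − 2.2·I_D + 8.25 = 0, with roots I_D = 4.08 or 46.3 mA.
The root I_D = 46.3 mA gives V_GS = -3.55 V ≤ V_t, so take I_D = 4.08 mA.
Then V_GS = 4.04 V and V_DS = V_DD − I_D(R_D+R_S) = 15 − 4.08×1.98 = 6.92 V.
Saturation requires V_DS ≥ V_GS − V_t = 1.74 V; 6.92 ≥ 1.74 ✓.

I_D ≈ 4.1 mA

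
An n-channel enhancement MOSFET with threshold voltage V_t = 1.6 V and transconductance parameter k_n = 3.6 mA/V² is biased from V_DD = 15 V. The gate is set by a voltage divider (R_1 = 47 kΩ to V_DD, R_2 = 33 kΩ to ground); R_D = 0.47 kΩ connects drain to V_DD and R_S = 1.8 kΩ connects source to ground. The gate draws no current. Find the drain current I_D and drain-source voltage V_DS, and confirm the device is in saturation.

I_D ≈ 2 mA, V_DS ≈ 11 V

V_G = V_DD·R_2/(R_1+R_2) = 15×33/80 = 6.19 V.
Assume saturation: I_D = (k_n/2)(V_GS − V_t)² with V_GS = V_G − I_D·R_S = 6.19 − 1.8·I_D.
Substituting gives 5.83·I_D² − 30.7·I_D + 37.9 = 0, with roots I_D = 1.97 or 3.3 mA.
The root I_D = 3.3 mA gives V_GS = 0.246 V ≤ V_t, so take I_D = 1.97 mA.
Then V_GS = 2.65 V and V_DS = V_DD − I_D(R_D+R_S) = 15 − 1.97×2.27 = 10.5 V.
Saturation requires V_DS ≥ V_GS − V_t = 1.05 V; 10.5 ≥ 1.05 ✓.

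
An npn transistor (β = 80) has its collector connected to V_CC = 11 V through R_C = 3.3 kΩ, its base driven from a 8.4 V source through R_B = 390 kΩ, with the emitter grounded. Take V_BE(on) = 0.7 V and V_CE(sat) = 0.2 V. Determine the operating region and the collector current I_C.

Assume active. Base-emitter loop: I_B = (V_BB − V_BE)/R_B = (8.4 − 0.7)/390 = 0.0197 mA.
I_C = β·I_B = 80×0.0197 = 1.58 mA.
V_CE = V_CC − I_C·R_C = 11 − 1.58×3.3 = 5.79 V > V_CE(sat), so the active-region assumption holds.

active; I_C ≈ 1.6 mA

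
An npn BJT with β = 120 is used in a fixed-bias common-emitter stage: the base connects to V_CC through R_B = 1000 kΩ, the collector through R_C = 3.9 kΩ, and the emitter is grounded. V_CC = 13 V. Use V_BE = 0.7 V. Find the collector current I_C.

I_C ≈ 1.5 mA

Base loop: V_CC = I_B·R_B + V_BE, so I_B = (13 − 0.7)/1000 kΩ = 0.0123 mA.
In the active region I_C = β·I_B = 120 × 0.0123 = 1.48 mA.
Collector loop: V_CE = V_CC − I_C·R_C = 13 − 1.48×3.9 = 7.24 V.
Since V_CE = 7.24 V > V_CE(sat) ≈ 0.2 V, the transistor is in the active region as assumed.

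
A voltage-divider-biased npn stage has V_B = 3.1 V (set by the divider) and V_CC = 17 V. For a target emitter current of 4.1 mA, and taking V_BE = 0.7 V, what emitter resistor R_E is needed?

R_E ≈ 0.59 kΩ

V_E = V_B − V_BE = 3.1 − 0.7 = 2.4 V.
R_E = V_E / I_E = 2.4 / 4.1 = 0.585 kΩ.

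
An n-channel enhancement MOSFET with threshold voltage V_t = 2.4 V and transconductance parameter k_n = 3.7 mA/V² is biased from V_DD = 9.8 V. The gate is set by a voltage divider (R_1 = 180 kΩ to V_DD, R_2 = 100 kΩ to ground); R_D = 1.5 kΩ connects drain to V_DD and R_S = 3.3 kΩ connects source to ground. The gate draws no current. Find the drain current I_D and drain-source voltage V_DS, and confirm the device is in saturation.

I_D ≈ 0.23 mA, V_DS ≈ 8.7 V

V_G = V_DD·R_2/(R_1+R_2) = 9.8×100/280 = 3.5 V.
Assume saturation: I_D = (k_n/2)(V_GS − V_t)² with V_GS = V_G − I_D·R_S = 3.5 − 3.3·I_D.
Substituting gives 20.1·I_D² − 14.4·I_D + 2.24 = 0, with roots I_D = 0.227 or 0.489 mA.
The root I_D = 0.489 mA gives V_GS = 1.89 V ≤ V_t, so take I_D = 0.227 mA.
Then V_GS = 2.75 V and V_DS = V_DD − I_D(R_D+R_S) = 9.8 − 0.227×4.8 = 8.71 V.
Saturation requires V_DS ≥ V_GS − V_t = 0.35 V; 8.71 ≥ 0.35 ✓.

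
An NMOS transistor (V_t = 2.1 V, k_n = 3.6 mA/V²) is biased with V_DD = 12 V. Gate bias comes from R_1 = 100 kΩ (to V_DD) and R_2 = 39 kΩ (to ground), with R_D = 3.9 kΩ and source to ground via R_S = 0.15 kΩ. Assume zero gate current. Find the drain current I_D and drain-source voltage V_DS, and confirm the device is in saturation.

I_D ≈ 1.8 mA, V_DS ≈ 4.7 V

V_G = V_DD·R_2/(R_1+R_2) = 12×39/139 = 3.37 V.
Assume saturation: I_D = (k_n/2)(V_GS − V_t)² with V_GS = V_G − I_D·R_S = 3.37 − 0.15·I_D.
Substituting gives 0.0405·I_D² − 1.68·I_D + 2.89 = 0, with roots I_D = 1.79 or 39.8 mA.
The root I_D = 39.8 mA gives V_GS = -2.6 V ≤ V_t, so take I_D = 1.79 mA.
Then V_GS = 3.1 V and V_DS = V_DD − I_D(R_D+R_S) = 12 − 1.79×4.05 = 4.74 V.
Saturation requires V_DS ≥ V_GS − V_t = 0.998 V; 4.74 ≥ 0.998 ✓.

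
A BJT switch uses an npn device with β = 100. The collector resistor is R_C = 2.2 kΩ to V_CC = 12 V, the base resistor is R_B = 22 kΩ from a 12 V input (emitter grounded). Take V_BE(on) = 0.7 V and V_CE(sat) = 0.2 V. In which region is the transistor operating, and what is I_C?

saturation; I_C ≈ 5.4 mA

Assume active: I_B = (12 − 0.7)/22 = 0.514 mA, giving I_C = β·I_B = 51.4 mA.
But then V_CE = 12 − 51.4×2.2 = -101 V < V_CE(sat) = 0.2 V — impossible in the active region.
So the transistor is saturated. With V_CE = 0.2 V, I_C = (V_CC − 0.2)/R_C = 11.8/2.2 = 5.36 mA.
Check: β·I_B = 51.4 mA > I_C = 5.36 mA, confirming saturation.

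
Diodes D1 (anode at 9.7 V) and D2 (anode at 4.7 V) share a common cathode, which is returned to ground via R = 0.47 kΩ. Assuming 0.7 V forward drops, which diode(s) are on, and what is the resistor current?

Only D1 conducts; I_R ≈ 19 mA

Assume both conduct. Then node N would need to be at both 9.7−0.7 = 9 V and 4.7−0.7 = 4 V, which is impossible.
Assume only D1 conducts: V_N = 9.7 − 0.7 = 9 V, so I_R = 9/0.47 = 19.1 mA.
Check D2: its anode-to-cathode voltage is 4.7 − 9 = -4.3 V < 0.7 V, so it is off. The assumption is consistent.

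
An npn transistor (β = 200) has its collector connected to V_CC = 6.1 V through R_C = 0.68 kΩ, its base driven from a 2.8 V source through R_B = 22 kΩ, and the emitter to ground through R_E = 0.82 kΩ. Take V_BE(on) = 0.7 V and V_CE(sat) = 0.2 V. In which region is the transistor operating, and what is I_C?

Assume active. Base-emitter loop: I_B = (V_BB − V_BE)/(R_B + (β+1)R_E) = (2.8 − 0.7)/(22 + 201×0.82) = 0.0112 mA.
I_C = β·I_B = 200×0.0112 = 2.25 mA.
V_CE = V_CC − I_C·R_C − I_E·R_E = 6.1 − 2.25×0.68 − 2.26×0.82 = 2.72 V > V_CE(sat), so the active-region assumption holds.

active; I_C ≈ 2.2 mA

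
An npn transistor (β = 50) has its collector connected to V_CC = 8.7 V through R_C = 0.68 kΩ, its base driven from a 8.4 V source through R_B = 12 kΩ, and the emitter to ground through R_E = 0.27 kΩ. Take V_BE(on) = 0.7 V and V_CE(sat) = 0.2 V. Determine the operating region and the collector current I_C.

Assume active: I_B = (8.4 − 0.7)/(12 + 51×0.27) = 0.299 mA, I_C = β·I_B = 14.9 mA.
Then V_CE = 8.7 − 14.9×0.68 − 15.2×0.27 = -5.57 V < 0.2 V — the active assumption fails.
Re-solve with V_CE = 0.2 V. KCL at the emitter: V_E/R_E = (V_BB−0.7−V_E)/R_B + (V_CC−0.2−V_E)/R_C, giving V_E = 2.5 V.
I_C = (V_CC − 0.2 − V_E)/R_C = (8.5 − 2.5)/0.68 = 8.82 mA.
Check: I_B = (7.7 − 2.5)/12 = 0.433 mA, and β·I_B = 21.7 mA > I_C, confirming saturation.

saturation; I_C ≈ 8.8 mA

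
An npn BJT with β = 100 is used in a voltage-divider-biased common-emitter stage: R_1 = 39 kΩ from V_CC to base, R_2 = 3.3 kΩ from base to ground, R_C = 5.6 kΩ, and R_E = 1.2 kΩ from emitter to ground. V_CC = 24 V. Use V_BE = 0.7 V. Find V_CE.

V_CE ≈ 18 V

Thevenize the base divider: V_Th = V_CC·R_2/(R_1+R_2) = 24×3.3/42.3 = 1.87 V, R_Th = R_1‖R_2 = 3.04 kΩ.
Base-emitter loop: V_Th = I_B·R_Th + V_BE + (β+1)I_B·R_E, so I_B = (1.87 − 0.7) / (3.04 + 101×1.2) = 0.00944 mA.
I_C = β·I_B = 100×0.00944 = 0.944 mA, and I_E = (β+1)I_B = 0.953 mA.
V_CE = V_CC − I_C·R_C − I_E·R_E = 24 − 0.944×5.6 − 0.953×1.2 = 17.6 V.
V_CE = 17.6 V > 0.2 V confirms active-region operation.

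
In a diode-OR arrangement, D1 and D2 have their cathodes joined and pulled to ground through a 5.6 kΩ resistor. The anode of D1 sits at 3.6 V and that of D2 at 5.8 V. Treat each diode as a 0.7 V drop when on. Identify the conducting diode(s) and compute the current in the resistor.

Assume both conduct. Then node N would need to be at both 3.6−0.7 = 2.9 V and 5.8−0.7 = 5.1 V, which is impossible.
Assume only D2 conducts: V_N = 5.8 − 0.7 = 5.1 V, so I_R = 5.1/5.6 = 0.911 mA.
Check D1: its anode-to-cathode voltage is 3.6 − 5.1 = -1.5 V < 0.7 V, so it is off. The assumption is consistent.

Only D2 conducts; I_R ≈ 0.91 mA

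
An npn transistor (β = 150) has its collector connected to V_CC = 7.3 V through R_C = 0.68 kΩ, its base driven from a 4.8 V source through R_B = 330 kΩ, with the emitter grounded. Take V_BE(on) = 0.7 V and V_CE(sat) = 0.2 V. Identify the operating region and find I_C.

Assume active. Base-emitter loop: I_B = (V_BB − V_BE)/R_B = (4.8 − 0.7)/330 = 0.0124 mA.
I_C = β·I_B = 150×0.0124 = 1.86 mA.
V_CE = V_CC − I_C·R_C = 7.3 − 1.86×0.68 = 6.03 V > V_CE(sat), so the active-region assumption holds.

active; I_C ≈ 1.9 mA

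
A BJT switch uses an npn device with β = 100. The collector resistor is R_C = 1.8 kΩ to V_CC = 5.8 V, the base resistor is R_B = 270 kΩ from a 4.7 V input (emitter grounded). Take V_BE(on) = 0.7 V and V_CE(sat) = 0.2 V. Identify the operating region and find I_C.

active; I_C ≈ 1.5 mA

Assume active. Base-emitter loop: I_B = (V_BB − V_BE)/R_B = (4.7 − 0.7)/270 = 0.0148 mA.
I_C = β·I_B = 100×0.0148 = 1.48 mA.
V_CE = V_CC − I_C·R_C = 5.8 − 1.48×1.8 = 3.13 V > V_CE(sat), so the active-region assumption holds.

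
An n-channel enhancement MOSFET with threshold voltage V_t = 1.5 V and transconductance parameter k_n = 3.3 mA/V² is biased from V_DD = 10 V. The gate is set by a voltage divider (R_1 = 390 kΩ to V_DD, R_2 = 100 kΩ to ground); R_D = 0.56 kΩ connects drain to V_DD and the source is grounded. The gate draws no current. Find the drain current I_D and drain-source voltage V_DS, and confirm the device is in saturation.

I_D ≈ 0.48 mA, V_DS ≈ 9.7 V

V_G = V_DD·R_2/(R_1+R_2) = 10×100/490 = 2.04 V. With the source grounded, V_GS = V_G = 2.04 V.
Assume saturation: I_D = (k_n/2)(V_GS − V_t)² = (3.3/2)×(2.04 − 1.5)² = 1.65×0.541² = 0.483 mA.
V_DS = V_DD − I_D·R_D = 10 − 0.483×0.56 = 9.73 V.
Saturation requires V_DS ≥ V_GS − V_t = 0.541 V; 9.73 ≥ 0.541 ✓.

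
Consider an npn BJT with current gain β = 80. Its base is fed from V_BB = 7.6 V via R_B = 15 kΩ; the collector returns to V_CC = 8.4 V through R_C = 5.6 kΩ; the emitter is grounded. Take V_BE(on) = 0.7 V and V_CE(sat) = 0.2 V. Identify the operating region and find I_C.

Assume active: I_B = (7.6 − 0.7)/15 = 0.46 mA, giving I_C = β·I_B = 36.8 mA.
But then V_CE = 8.4 − 36.8×5.6 = -198 V < V_CE(sat) = 0.2 V — impossible in the active region.
So the transistor is saturated. With V_CE = 0.2 V, I_C = (V_CC − 0.2)/R_C = 8.2/5.6 = 1.46 mA.
Check: β·I_B = 36.8 mA > I_C = 1.46 mA, confirming saturation.

saturation; I_C ≈ 1.5 mA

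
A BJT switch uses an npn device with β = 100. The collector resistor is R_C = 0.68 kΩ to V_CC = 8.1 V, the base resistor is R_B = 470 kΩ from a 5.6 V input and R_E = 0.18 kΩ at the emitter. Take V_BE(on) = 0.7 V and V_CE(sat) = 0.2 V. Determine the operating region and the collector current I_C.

active; I_C ≈ 1 mA

Assume active. Base-emitter loop: I_B = (V_BB − V_BE)/(R_B + (β+1)R_E) = (5.6 − 0.7)/(470 + 101×0.18) = 0.01 mA.
I_C = β·I_B = 100×0.01 = 1 mA.
V_CE = V_CC − I_C·R_C − I_E·R_E = 8.1 − 1×0.68 − 1.01×0.18 = 7.23 V > V_CE(sat), so the active-region assumption holds.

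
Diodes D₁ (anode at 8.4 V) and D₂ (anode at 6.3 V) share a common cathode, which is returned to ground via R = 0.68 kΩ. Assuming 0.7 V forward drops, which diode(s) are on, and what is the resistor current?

Only D₁ conducts; I_R ≈ 11 mA

Assume both conduct. Then node N would need to be at both 8.4−0.7 = 7.7 V and 6.3−0.7 = 5.6 V, which is impossible.
Assume only D₁ conducts: V_N = 8.4 − 0.7 = 7.7 V, so I_R = 7.7/0.68 = 11.3 mA.
Check D₂: its anode-to-cathode voltage is 6.3 − 7.7 = -1.4 V < 0.7 V, so it is off. The assumption is consistent.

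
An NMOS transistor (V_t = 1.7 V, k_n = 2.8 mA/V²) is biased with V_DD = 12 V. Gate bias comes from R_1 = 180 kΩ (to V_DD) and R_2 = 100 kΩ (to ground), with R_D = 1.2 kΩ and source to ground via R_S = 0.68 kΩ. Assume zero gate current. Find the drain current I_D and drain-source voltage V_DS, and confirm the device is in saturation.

V_G = V_DD·R_2/(R_1+R_2) = 12×100/280 = 4.29 V.
Assume saturation: I_D = (k_n/2)(V_GS − V_t)² with V_GS = V_G − I_D·R_S = 4.29 − 0.68·I_D.
Substituting gives 0.647·I_D² − 5.92·I_D + 9.36 = 0, with roots I_D = 2.03 or 7.12 mA.
The root I_D = 7.12 mA gives V_GS = -0.555 V ≤ V_t, so take I_D = 2.03 mA.
Then V_GS = 2.9 V and V_DS = V_DD − I_D(R_D+R_S) = 12 − 2.03×1.88 = 8.18 V.
Saturation requires V_DS ≥ V_GS − V_t = 1.2 V; 8.18 ≥ 1.2 ✓.

I_D ≈ 2 mA, V_DS ≈ 8.2 V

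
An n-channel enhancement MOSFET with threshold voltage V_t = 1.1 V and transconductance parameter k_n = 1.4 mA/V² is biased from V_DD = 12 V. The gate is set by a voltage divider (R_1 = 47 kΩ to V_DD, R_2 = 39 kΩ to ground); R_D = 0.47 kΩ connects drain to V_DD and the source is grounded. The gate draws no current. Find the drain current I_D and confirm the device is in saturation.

V_G = V_DD·R_2/(R_1+R_2) = 12×39/86 = 5.44 V. With the source grounded, V_GS = V_G = 5.44 V.
Assume saturation: I_D = (k_n/2)(V_GS − V_t)² = (1.4/2)×(5.44 − 1.1)² = 0.7×4.34² = 13.2 mA.
V_DS = V_DD − I_D·R_D = 12 − 13.2×0.47 = 5.8 V.
Saturation requires V_DS ≥ V_GS − V_t = 4.34 V; 5.8 ≥ 4.34 ✓.

I_D ≈ 13 mA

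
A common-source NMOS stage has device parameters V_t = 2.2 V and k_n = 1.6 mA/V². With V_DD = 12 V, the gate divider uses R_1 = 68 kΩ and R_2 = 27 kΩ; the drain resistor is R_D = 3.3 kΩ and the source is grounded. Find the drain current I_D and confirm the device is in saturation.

I_D ≈ 1.2 mA

V_G = V_DD·R_2/(R_1+R_2) = 12×27/95 = 3.41 V. With the source grounded, V_GS = V_G = 3.41 V.
Assume saturation: I_D = (k_n/2)(V_GS − V_t)² = (1.6/2)×(3.41 − 2.2)² = 0.8×1.21² = 1.17 mA.
V_DS = V_DD − I_D·R_D = 12 − 1.17×3.3 = 8.13 V.
Saturation requires V_DS ≥ V_GS − V_t = 1.21 V; 8.13 ≥ 1.21 ✓.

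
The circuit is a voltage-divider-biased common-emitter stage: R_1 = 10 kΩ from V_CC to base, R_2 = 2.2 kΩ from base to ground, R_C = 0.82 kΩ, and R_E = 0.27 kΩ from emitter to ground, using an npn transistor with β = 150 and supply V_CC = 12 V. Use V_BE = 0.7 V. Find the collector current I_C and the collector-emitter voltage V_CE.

Thevenize the base divider: V_Th = V_CC·R_2/(R_1+R_2) = 12×2.2/12.2 = 2.16 V, R_Th = R_1‖R_2 = 1.8 kΩ.
Base-emitter loop: V_Th = I_B·R_Th + V_BE + (β+1)I_B·R_E, so I_B = (2.16 − 0.7) / (1.8 + 151×0.27) = 0.0344 mA.
I_C = β·I_B = 150×0.0344 = 5.16 mA, and I_E = (β+1)I_B = 5.19 mA.
V_CE = V_CC − I_C·R_C − I_E·R_E = 12 − 5.16×0.82 − 5.19×0.27 = 6.37 V.
V_CE = 6.37 V > 0.2 V confirms active-region operation.

I_C ≈ 5.2 mA, V_CE ≈ 6.4 V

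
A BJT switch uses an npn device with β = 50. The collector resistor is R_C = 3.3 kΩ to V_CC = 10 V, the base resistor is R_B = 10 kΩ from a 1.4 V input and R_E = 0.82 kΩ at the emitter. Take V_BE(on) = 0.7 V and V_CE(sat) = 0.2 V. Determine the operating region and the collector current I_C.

active; I_C ≈ 0.68 mA

Assume active. Base-emitter loop: I_B = (V_BB − V_BE)/(R_B + (β+1)R_E) = (1.4 − 0.7)/(10 + 51×0.82) = 0.0135 mA.
I_C = β·I_B = 50×0.0135 = 0.675 mA.
V_CE = V_CC − I_C·R_C − I_E·R_E = 10 − 0.675×3.3 − 0.689×0.82 = 7.21 V > V_CE(sat), so the active-region assumption holds.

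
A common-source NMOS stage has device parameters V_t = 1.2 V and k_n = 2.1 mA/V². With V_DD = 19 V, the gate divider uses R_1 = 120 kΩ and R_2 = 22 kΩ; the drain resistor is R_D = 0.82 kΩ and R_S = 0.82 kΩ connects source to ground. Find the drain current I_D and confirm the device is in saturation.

I_D ≈ 0.96 mA

V_G = V_DD·R_2/(R_1+R_2) = 19×22/142 = 2.94 V.
Assume saturation: I_D = (k_n/2)(V_GS − V_t)² with V_GS = V_G − I_D·R_S = 2.94 − 0.82·I_D.
Substituting gives 0.706·I_D² − 4·I_D + 3.19 = 0, with roots I_D = 0.96 or 4.71 mA.
The root I_D = 4.71 mA gives V_GS = -0.918 V ≤ V_t, so take I_D = 0.96 mA.
Then V_GS = 2.16 V and V_DS = V_DD − I_D(R_D+R_S) = 19 − 0.96×1.64 = 17.4 V.
Saturation requires V_DS ≥ V_GS − V_t = 0.956 V; 17.4 ≥ 0.956 ✓.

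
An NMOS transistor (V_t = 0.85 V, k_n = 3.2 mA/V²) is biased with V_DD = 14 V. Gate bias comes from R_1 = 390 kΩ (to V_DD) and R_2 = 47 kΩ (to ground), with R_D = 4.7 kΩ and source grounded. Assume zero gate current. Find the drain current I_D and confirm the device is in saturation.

I_D ≈ 0.69 mA

V_G = V_DD·R_2/(R_1+R_2) = 14×47/437 = 1.51 V. With the source grounded, V_GS = V_G = 1.51 V.
Assume saturation: I_D = (k_n/2)(V_GS − V_t)² = (3.2/2)×(1.51 − 0.85)² = 1.6×0.656² = 0.688 mA.
V_DS = V_DD − I_D·R_D = 14 − 0.688×4.7 = 10.8 V.
Saturation requires V_DS ≥ V_GS − V_t = 0.656 V; 10.8 ≥ 0.656 ✓.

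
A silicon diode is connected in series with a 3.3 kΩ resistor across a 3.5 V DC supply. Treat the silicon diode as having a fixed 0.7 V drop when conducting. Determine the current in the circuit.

I ≈ 0.85 mA

KVL around the loop: 3.5 = V_D + I·R = 0.7 + I × 3.3 kΩ.
So I = (3.5 − 0.7) / 3.3 kΩ = 2.8 / 3.3 = 0.848 mA.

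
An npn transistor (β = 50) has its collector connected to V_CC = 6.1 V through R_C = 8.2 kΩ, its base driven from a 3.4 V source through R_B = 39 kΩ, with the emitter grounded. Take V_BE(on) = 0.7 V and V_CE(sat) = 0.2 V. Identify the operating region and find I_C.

Assume active: I_B = (3.4 − 0.7)/39 = 0.0692 mA, giving I_C = β·I_B = 3.46 mA.
But then V_CE = 6.1 − 3.46×8.2 = -22.3 V < V_CE(sat) = 0.2 V — impossible in the active region.
So the transistor is saturated. With V_CE = 0.2 V, I_C = (V_CC − 0.2)/R_C = 5.9/8.2 = 0.72 mA.
Check: β·I_B = 3.46 mA > I_C = 0.72 mA, confirming saturation.

saturation; I_C ≈ 0.72 mA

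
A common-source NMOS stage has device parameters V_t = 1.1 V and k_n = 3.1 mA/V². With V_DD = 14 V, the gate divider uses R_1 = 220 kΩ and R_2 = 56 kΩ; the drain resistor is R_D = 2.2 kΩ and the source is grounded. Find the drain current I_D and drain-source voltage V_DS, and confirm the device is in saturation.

V_G = V_DD·R_2/(R_1+R_2) = 14×56/276 = 2.84 V. With the source grounded, V_GS = V_G = 2.84 V.
Assume saturation: I_D = (k_n/2)(V_GS − V_t)² = (3.1/2)×(2.84 − 1.1)² = 1.55×1.74² = 4.7 mA.
V_DS = V_DD − I_D·R_D = 14 − 4.7×2.2 = 3.67 V.
Saturation requires V_DS ≥ V_GS − V_t = 1.74 V; 3.67 ≥ 1.74 ✓.

I_D ≈ 4.7 mA, V_DS ≈ 3.7 V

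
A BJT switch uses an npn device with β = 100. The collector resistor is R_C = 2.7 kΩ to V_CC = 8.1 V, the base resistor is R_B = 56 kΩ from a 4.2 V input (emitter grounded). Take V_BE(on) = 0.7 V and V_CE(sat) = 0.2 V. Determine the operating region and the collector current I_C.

Assume active: I_B = (4.2 − 0.7)/56 = 0.0625 mA, giving I_C = β·I_B = 6.25 mA.
But then V_CE = 8.1 − 6.25×2.7 = -8.78 V < V_CE(sat) = 0.2 V — impossible in the active region.
So the transistor is saturated. With V_CE = 0.2 V, I_C = (V_CC − 0.2)/R_C = 7.9/2.7 = 2.93 mA.
Check: β·I_B = 6.25 mA > I_C = 2.93 mA, confirming saturation.

saturation; I_C ≈ 2.9 mA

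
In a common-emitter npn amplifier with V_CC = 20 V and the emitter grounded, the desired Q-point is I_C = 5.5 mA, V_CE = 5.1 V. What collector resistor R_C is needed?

Collector loop: V_CC = I_C·R_C + V_CE.
R_C = (V_CC − V_CE)/I_C = (20 − 5.1)/5.5 = 2.71 kΩ.

R_C ≈ 2.7 kΩ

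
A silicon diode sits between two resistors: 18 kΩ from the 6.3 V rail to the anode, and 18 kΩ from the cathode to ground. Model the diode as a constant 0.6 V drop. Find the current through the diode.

I ≈ 0.16 mA

The two resistors are in series with the diode, so KVL gives 6.3 = I·18 + 0.6 + I·18.
I = (6.3 − 0.6) / (18 + 18) kΩ = 5.7 / 36 = 0.158 mA.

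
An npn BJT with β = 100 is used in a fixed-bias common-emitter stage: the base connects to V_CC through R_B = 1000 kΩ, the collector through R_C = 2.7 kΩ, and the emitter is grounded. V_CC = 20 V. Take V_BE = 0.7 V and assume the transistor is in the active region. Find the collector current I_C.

I_C ≈ 1.9 mA

Base loop: V_CC = I_B·R_B + V_BE, so I_B = (20 − 0.7)/1000 kΩ = 0.0193 mA.
In the active region I_C = β·I_B = 100 × 0.0193 = 1.93 mA.
Collector loop: V_CE = V_CC − I_C·R_C = 20 − 1.93×2.7 = 14.8 V.
Since V_CE = 14.8 V > V_CE(sat) ≈ 0.2 V, the transistor is in the active region as assumed.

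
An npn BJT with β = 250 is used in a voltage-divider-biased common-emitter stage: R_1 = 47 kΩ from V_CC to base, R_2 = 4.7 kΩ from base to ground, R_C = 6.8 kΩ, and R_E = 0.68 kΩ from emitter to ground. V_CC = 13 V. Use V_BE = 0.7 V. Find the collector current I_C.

Thevenize the base divider: V_Th = V_CC·R_2/(R_1+R_2) = 13×4.7/51.7 = 1.18 V, R_Th = R_1‖R_2 = 4.27 kΩ.
Base-emitter loop: V_Th = I_B·R_Th + V_BE + (β+1)I_B·R_E, so I_B = (1.18 − 0.7) / (4.27 + 251×0.68) = 0.00275 mA.
I_C = β·I_B = 250×0.00275 = 0.688 mA, and I_E = (β+1)I_B = 0.691 mA.
V_CE = V_CC − I_C·R_C − I_E·R_E = 13 − 0.688×6.8 − 0.691×0.68 = 7.85 V.
V_CE = 7.85 V > 0.2 V confirms active-region operation.

I_C ≈ 0.69 mA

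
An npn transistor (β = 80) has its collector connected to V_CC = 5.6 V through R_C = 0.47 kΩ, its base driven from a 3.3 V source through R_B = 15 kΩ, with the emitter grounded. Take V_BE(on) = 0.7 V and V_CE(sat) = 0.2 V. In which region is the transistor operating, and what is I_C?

Assume active: I_B = (3.3 − 0.7)/15 = 0.173 mA, giving I_C = β·I_B = 13.9 mA.
But then V_CE = 5.6 − 13.9×0.47 = -0.917 V < V_CE(sat) = 0.2 V — impossible in the active region.
So the transistor is saturated. With V_CE = 0.2 V, I_C = (V_CC − 0.2)/R_C = 5.4/0.47 = 11.5 mA.
Check: β·I_B = 13.9 mA > I_C = 11.5 mA, confirming saturation.

saturation; I_C ≈ 11 mA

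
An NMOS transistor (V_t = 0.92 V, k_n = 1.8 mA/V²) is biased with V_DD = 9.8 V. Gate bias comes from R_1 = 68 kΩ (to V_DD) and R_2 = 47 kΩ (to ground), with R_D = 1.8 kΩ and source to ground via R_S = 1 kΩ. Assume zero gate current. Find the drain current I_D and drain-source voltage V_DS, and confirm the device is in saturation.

V_G = V_DD·R_2/(R_1+R_2) = 9.8×47/115 = 4.01 V.
Assume saturation: I_D = (k_n/2)(V_GS − V_t)² with V_GS = V_G − I_D·R_S = 4.01 − 1·I_D.
Substituting gives 0.9·I_D² − 6.55·I_D + 8.57 = 0, with roots I_D = 1.71 or 5.57 mA.
The root I_D = 5.57 mA gives V_GS = -1.57 V ≤ V_t, so take I_D = 1.71 mA.
Then V_GS = 2.3 V and V_DS = V_DD − I_D(R_D+R_S) = 9.8 − 1.71×2.8 = 5.02 V.
Saturation requires V_DS ≥ V_GS − V_t = 1.38 V; 5.02 ≥ 1.38 ✓.

I_D ≈ 1.7 mA, V_DS ≈ 5 V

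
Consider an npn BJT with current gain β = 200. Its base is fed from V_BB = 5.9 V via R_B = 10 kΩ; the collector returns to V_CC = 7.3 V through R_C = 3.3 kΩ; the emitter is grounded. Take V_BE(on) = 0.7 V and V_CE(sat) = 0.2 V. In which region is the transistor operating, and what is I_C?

Assume active: I_B = (5.9 − 0.7)/10 = 0.52 mA, giving I_C = β·I_B = 104 mA.
But then V_CE = 7.3 − 104×3.3 = -336 V < V_CE(sat) = 0.2 V — impossible in the active region.
So the transistor is saturated. With V_CE = 0.2 V, I_C = (V_CC − 0.2)/R_C = 7.1/3.3 = 2.15 mA.
Check: β·I_B = 104 mA > I_C = 2.15 mA, confirming saturation.

saturation; I_C ≈ 2.2 mA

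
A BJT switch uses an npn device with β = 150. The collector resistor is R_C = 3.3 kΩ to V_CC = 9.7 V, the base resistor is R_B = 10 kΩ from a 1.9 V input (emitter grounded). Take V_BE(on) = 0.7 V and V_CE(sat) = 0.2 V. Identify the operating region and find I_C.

Assume active: I_B = (1.9 − 0.7)/10 = 0.12 mA, giving I_C = β·I_B = 18 mA.
But then V_CE = 9.7 − 18×3.3 = -49.7 V < V_CE(sat) = 0.2 V — impossible in the active region.
So the transistor is saturated. With V_CE = 0.2 V, I_C = (V_CC − 0.2)/R_C = 9.5/3.3 = 2.88 mA.
Check: β·I_B = 18 mA > I_C = 2.88 mA, confirming saturation.

saturation; I_C ≈ 2.9 mA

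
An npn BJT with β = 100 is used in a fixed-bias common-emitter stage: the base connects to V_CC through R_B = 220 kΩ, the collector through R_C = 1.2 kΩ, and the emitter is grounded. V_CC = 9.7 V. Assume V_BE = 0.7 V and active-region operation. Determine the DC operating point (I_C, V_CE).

I_C ≈ 4.1 mA, V_CE ≈ 4.8 V

Base loop: V_CC = I_B·R_B + V_BE, so I_B = (9.7 − 0.7)/220 kΩ = 0.0409 mA.
In the active region I_C = β·I_B = 100 × 0.0409 = 4.09 mA.
Collector loop: V_CE = V_CC − I_C·R_C = 9.7 − 4.09×1.2 = 4.79 V.
Since V_CE = 4.79 V > V_CE(sat) ≈ 0.2 V, the transistor is in the active region as assumed.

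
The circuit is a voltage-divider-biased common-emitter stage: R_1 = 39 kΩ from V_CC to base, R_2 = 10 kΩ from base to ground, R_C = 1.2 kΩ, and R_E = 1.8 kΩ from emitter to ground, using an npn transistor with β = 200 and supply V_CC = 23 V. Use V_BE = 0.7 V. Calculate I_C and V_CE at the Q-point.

I_C ≈ 2.2 mA, V_CE ≈ 16 V

Thevenize the base divider: V_Th = V_CC·R_2/(R_1+R_2) = 23×10/49 = 4.69 V, R_Th = R_1‖R_2 = 7.96 kΩ.
Base-emitter loop: V_Th = I_B·R_Th + V_BE + (β+1)I_B·R_E, so I_B = (4.69 − 0.7) / (7.96 + 201×1.8) = 0.0108 mA.
I_C = β·I_B = 200×0.0108 = 2.16 mA, and I_E = (β+1)I_B = 2.17 mA.
V_CE = V_CC − I_C·R_C − I_E·R_E = 23 − 2.16×1.2 − 2.17×1.8 = 16.5 V.
V_CE = 16.5 V > 0.2 V confirms active-region operation.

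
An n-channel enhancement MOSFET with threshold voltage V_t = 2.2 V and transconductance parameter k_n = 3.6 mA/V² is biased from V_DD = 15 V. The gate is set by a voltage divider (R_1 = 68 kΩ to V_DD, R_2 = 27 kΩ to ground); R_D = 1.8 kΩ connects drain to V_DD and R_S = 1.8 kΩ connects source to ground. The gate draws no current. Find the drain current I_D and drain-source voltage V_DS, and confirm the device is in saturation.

V_G = V_DD·R_2/(R_1+R_2) = 15×27/95 = 4.26 V.
Assume saturation: I_D = (k_n/2)(V_GS − V_t)² with V_GS = V_G − I_D·R_S = 4.26 − 1.8·I_D.
Substituting gives 5.83·I_D² − 14.4·I_D + 7.66 = 0, with roots I_D = 0.78 or 1.68 mA.
The root I_D = 1.68 mA gives V_GS = 1.23 V ≤ V_t, so take I_D = 0.78 mA.
Then V_GS = 2.86 V and V_DS = V_DD − I_D(R_D+R_S) = 15 − 0.78×3.6 = 12.2 V.
Saturation requires V_DS ≥ V_GS − V_t = 0.658 V; 12.2 ≥ 0.658 ✓.

I_D ≈ 0.78 mA, V_DS ≈ 12 V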